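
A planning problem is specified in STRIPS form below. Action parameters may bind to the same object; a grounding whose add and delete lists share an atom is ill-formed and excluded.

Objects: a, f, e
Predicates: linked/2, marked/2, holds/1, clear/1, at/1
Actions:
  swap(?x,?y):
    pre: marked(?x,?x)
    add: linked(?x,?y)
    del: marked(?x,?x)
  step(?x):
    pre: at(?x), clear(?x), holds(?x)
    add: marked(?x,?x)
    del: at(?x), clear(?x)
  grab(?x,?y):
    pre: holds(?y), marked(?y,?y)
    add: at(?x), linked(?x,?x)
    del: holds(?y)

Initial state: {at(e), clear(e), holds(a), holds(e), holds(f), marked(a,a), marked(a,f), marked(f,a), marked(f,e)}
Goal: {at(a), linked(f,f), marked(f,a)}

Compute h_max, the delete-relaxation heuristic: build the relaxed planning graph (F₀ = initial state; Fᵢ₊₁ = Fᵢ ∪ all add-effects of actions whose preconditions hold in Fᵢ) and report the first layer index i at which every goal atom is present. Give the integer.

F0 = init (9 atoms)
F1 = F0 ∪ {at(a), at(f), linked(a,a), linked(a,e), linked(a,f), linked(e,e), linked(f,f), marked(e,e)}  (17 atoms)
goal ⊆ F1  ⇒  h_max = 1

1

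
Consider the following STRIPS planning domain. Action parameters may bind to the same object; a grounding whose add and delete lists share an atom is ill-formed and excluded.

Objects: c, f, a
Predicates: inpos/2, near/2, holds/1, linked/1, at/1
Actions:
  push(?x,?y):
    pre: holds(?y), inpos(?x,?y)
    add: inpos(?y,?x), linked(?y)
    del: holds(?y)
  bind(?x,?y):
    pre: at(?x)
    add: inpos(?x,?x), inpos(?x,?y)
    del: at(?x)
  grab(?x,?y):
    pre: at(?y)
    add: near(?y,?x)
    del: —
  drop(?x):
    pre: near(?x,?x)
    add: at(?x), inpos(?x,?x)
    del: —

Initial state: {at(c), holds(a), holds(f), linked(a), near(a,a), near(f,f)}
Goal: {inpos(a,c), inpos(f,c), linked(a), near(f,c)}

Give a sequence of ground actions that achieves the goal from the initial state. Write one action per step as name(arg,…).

1. bind(c,a)  →  {holds(a), holds(f), inpos(c,a), inpos(c,c), linked(a), near(a,a), near(f,f)}
2. push(c,a)  →  {holds(f), inpos(a,c), inpos(c,a), inpos(c,c), linked(a), near(a,a), near(f,f)}
3. drop(f)  →  {at(f), holds(f), inpos(a,c), inpos(c,a), inpos(c,c), inpos(f,f), linked(a), near(a,a), near(f,f)}
4. grab(c,f)  →  {at(f), holds(f), inpos(a,c), inpos(c,a), inpos(c,c), inpos(f,f), linked(a), near(a,a), near(f,c), near(f,f)}
5. bind(f,c)  →  {holds(f), inpos(a,c), inpos(c,a), inpos(c,c), inpos(f,c), inpos(f,f), linked(a), near(a,a), near(f,c), near(f,f)}

bind(c,a); push(c,a); drop(f); grab(c,f); bind(f,c)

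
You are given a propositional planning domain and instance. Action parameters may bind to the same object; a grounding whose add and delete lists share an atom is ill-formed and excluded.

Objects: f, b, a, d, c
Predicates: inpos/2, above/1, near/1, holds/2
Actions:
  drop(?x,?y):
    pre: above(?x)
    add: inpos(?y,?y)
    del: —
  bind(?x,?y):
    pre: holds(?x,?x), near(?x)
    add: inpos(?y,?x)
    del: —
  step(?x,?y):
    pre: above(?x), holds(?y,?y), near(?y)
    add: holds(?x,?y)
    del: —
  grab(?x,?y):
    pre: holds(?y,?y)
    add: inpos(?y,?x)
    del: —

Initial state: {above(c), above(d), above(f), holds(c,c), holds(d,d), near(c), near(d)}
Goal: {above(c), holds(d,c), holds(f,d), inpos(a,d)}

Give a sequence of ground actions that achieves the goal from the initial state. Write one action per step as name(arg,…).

bind(d,a); step(f,d); step(d,c)

1. bind(d,a)  →  {above(c), above(d), above(f), holds(c,c), holds(d,d), inpos(a,d), near(c), near(d)}
2. step(f,d)  →  {above(c), above(d), above(f), holds(c,c), holds(d,d), holds(f,d), inpos(a,d), near(c), near(d)}
3. step(d,c)  →  {above(c), above(d), above(f), holds(c,c), holds(d,c), holds(d,d), holds(f,d), inpos(a,d), near(c), near(d)}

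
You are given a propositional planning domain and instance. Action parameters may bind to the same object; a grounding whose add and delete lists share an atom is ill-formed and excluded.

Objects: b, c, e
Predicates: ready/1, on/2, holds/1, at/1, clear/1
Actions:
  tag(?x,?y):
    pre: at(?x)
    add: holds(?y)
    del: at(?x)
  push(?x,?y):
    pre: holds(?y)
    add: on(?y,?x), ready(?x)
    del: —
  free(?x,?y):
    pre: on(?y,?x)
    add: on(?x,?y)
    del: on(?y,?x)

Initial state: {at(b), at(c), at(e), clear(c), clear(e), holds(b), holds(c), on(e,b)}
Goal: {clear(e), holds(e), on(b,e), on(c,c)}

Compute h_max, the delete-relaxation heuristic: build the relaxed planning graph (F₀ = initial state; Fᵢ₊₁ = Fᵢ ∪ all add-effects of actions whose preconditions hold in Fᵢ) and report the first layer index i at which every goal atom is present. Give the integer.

F0 = init (8 atoms)
F1 = F0 ∪ {holds(e), on(b,b), on(b,c), on(b,e), on(c,b), on(c,c), on(c,e), ready(b), ready(c), ready(e)}  (18 atoms)
goal ⊆ F1  ⇒  h_max = 1

1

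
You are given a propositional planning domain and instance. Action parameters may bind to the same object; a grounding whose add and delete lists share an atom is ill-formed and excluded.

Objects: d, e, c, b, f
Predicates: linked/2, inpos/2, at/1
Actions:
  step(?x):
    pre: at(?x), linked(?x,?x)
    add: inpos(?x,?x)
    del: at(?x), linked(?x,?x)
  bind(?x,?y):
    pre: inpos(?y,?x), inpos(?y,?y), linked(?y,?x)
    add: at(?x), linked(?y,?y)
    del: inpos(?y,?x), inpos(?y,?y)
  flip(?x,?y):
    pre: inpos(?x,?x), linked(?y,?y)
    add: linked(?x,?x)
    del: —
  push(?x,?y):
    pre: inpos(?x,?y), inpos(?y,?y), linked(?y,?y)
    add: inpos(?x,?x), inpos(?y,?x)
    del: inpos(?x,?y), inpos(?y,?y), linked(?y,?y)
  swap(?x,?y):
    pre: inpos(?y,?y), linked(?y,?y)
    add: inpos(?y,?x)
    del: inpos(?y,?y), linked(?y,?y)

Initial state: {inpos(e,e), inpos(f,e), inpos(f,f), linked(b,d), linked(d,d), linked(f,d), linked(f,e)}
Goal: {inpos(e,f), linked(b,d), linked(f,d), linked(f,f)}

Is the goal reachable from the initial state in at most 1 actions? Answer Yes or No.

1. bind(e,f)  →  {at(e), inpos(e,e), linked(b,d), linked(d,d), linked(f,d), linked(f,e), linked(f,f)}
2. flip(e,d)  →  {at(e), inpos(e,e), linked(b,d), linked(d,d), linked(e,e), linked(f,d), linked(f,e), linked(f,f)}
3. swap(f,e)  →  {at(e), inpos(e,f), linked(b,d), linked(d,d), linked(f,d), linked(f,e), linked(f,f)}
optimal plan length = 3; 3 > 1

No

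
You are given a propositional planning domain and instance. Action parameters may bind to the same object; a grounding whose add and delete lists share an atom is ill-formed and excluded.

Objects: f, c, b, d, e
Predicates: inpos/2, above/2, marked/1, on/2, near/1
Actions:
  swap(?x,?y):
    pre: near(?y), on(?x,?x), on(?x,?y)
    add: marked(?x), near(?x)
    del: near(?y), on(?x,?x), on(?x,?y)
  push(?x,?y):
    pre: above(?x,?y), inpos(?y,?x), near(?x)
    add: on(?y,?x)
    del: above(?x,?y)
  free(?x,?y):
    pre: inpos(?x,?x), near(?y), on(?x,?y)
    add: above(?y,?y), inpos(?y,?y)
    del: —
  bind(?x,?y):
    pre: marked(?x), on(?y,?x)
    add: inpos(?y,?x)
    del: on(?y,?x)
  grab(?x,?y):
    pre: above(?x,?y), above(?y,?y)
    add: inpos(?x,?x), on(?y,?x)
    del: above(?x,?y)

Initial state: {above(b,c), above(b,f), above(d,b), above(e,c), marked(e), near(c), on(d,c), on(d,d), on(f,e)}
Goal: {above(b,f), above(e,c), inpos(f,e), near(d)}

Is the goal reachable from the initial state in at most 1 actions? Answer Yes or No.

No

1. swap(d,c)  →  {above(b,c), above(b,f), above(d,b), above(e,c), marked(d), marked(e), near(d), on(f,e)}
2. bind(e,f)  →  {above(b,c), above(b,f), above(d,b), above(e,c), inpos(f,e), marked(d), marked(e), near(d)}
optimal plan length = 2; 2 > 1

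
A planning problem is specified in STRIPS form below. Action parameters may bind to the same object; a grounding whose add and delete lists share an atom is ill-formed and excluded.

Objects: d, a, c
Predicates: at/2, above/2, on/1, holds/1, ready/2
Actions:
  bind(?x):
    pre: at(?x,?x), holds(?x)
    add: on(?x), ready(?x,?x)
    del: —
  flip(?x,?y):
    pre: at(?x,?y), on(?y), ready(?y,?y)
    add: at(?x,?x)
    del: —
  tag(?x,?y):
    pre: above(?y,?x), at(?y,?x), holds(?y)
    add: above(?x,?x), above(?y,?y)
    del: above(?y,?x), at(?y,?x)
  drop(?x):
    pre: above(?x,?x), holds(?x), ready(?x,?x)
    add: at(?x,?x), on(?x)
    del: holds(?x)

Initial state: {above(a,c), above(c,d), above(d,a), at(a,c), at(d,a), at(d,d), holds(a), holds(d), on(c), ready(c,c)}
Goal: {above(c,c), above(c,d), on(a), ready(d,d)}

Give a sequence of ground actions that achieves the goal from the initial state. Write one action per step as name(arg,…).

1. bind(d)  →  {above(a,c), above(c,d), above(d,a), at(a,c), at(d,a), at(d,d), holds(a), holds(d), on(c), on(d), ready(c,c), ready(d,d)}
2. flip(a,c)  →  {above(a,c), above(c,d), above(d,a), at(a,a), at(a,c), at(d,a), at(d,d), holds(a), holds(d), on(c), on(d), ready(c,c), ready(d,d)}
3. bind(a)  →  {above(a,c), above(c,d), above(d,a), at(a,a), at(a,c), at(d,a), at(d,d), holds(a), holds(d), on(a), on(c), on(d), ready(a,a), ready(c,c), ready(d,d)}
4. tag(c,a)  →  {above(a,a), above(c,c), above(c,d), above(d,a), at(a,a), at(d,a), at(d,d), holds(a), holds(d), on(a), on(c), on(d), ready(a,a), ready(c,c), ready(d,d)}

bind(d); flip(a,c); bind(a); tag(c,a)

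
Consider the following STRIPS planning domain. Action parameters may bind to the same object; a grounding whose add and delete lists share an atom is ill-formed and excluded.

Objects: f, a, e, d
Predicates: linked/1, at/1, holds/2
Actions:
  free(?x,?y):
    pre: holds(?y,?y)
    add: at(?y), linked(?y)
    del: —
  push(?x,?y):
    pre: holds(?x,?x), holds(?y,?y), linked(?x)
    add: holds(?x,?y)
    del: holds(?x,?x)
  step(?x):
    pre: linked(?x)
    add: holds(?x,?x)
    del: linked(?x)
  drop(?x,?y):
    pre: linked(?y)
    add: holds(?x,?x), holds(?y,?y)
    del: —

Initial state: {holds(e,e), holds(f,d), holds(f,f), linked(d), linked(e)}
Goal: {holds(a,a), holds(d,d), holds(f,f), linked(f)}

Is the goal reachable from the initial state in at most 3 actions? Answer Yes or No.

1. free(f,f)  →  {at(f), holds(e,e), holds(f,d), holds(f,f), linked(d), linked(e), linked(f)}
2. drop(a,d)  →  {at(f), holds(a,a), holds(d,d), holds(e,e), holds(f,d), holds(f,f), linked(d), linked(e), linked(f)}
optimal plan length = 2; 2 ≤ 3

Yes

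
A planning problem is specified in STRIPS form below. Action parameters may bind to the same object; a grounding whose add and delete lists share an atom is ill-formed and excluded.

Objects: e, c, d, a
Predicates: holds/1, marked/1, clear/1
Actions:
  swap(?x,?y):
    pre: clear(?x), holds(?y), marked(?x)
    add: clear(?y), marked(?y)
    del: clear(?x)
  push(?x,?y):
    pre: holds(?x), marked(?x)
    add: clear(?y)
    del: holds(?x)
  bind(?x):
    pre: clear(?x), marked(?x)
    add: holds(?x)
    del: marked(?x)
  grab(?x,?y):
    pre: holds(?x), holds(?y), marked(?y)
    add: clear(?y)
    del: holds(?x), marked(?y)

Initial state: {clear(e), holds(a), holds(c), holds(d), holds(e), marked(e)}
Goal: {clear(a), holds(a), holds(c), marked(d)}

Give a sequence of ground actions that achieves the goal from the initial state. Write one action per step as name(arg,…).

swap(e,d); swap(d,a)

1. swap(e,d)  →  {clear(d), holds(a), holds(c), holds(d), holds(e), marked(d), marked(e)}
2. swap(d,a)  →  {clear(a), holds(a), holds(c), holds(d), holds(e), marked(a), marked(d), marked(e)}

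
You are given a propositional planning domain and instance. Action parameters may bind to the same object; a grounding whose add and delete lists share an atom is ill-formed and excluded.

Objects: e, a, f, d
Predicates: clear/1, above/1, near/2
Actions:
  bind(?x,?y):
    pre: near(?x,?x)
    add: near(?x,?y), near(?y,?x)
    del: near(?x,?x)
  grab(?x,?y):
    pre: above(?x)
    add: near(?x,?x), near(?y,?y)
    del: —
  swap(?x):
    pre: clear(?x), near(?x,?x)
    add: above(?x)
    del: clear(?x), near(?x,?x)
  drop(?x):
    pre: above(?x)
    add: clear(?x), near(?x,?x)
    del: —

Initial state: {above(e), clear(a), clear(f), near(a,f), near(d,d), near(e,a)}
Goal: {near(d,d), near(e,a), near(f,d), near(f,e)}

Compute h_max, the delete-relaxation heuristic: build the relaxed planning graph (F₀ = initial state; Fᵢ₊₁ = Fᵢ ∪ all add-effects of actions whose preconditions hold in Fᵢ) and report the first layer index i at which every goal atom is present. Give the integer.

F0 = init (6 atoms)
F1 = F0 ∪ {clear(e), near(a,a), near(a,d), near(d,a), near(d,e), near(d,f), near(e,d), near(e,e), near(f,d), near(f,f)}  (16 atoms)
F2 = F1 ∪ {above(a), above(f), near(a,e), near(e,f), near(f,a), near(f,e)}  (22 atoms)
goal ⊆ F2  ⇒  h_max = 2

2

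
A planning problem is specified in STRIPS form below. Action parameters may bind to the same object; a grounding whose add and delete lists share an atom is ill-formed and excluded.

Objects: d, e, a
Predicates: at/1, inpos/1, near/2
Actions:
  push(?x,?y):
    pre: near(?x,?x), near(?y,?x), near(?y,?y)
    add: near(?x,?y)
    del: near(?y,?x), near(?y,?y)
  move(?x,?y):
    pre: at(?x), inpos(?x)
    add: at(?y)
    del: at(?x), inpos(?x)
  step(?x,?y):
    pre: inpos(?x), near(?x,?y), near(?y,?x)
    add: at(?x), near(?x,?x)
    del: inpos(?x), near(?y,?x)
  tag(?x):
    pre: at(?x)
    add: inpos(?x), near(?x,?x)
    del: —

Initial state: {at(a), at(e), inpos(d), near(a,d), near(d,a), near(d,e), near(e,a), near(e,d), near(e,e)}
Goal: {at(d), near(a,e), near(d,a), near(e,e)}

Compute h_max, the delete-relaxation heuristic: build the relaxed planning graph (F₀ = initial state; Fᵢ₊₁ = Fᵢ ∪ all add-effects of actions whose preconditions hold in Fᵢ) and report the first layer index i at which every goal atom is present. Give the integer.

2

F0 = init (9 atoms)
F1 = F0 ∪ {at(d), inpos(a), inpos(e), near(a,a), near(d,d)}  (14 atoms)
F2 = F1 ∪ {near(a,e)}  (15 atoms)
goal ⊆ F2  ⇒  h_max = 2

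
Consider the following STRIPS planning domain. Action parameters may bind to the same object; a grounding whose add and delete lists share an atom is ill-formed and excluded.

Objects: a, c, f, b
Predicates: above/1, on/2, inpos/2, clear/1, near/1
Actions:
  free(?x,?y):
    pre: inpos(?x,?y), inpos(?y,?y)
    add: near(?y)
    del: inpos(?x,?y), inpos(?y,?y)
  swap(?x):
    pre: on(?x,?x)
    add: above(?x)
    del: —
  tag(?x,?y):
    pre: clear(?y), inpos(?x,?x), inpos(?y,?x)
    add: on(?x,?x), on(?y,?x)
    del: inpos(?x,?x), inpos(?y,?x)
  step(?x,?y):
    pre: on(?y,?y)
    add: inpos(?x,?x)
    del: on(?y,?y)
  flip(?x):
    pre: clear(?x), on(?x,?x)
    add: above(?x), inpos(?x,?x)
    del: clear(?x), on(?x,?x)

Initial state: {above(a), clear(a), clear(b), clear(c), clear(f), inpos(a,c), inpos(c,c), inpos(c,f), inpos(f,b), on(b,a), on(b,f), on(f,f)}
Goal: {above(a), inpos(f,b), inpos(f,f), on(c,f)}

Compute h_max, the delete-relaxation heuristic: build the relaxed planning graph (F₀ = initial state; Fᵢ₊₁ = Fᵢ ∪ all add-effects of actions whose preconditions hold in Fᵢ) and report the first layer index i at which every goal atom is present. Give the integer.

F0 = init (12 atoms)
F1 = F0 ∪ {above(f), inpos(a,a), inpos(b,b), inpos(f,f), near(c), on(a,c), on(c,c)}  (19 atoms)
F2 = F1 ∪ {above(c), near(a), near(b), near(f), on(a,a), on(b,b), on(c,f), on(f,b)}  (27 atoms)
goal ⊆ F2  ⇒  h_max = 2

2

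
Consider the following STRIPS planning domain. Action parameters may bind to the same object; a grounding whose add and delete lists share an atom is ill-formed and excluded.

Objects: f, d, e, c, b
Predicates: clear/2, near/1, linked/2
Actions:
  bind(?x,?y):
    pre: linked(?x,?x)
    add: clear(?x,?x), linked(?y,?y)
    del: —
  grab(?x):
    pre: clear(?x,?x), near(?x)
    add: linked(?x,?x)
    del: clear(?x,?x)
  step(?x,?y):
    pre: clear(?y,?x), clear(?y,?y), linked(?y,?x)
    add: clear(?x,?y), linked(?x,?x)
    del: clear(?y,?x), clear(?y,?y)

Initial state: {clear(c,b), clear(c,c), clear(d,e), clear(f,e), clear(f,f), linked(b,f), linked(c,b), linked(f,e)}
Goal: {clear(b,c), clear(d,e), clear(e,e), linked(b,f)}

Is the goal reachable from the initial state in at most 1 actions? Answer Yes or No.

1. step(e,f)  →  {clear(c,b), clear(c,c), clear(d,e), clear(e,f), linked(b,f), linked(c,b), linked(e,e), linked(f,e)}
2. bind(e,f)  →  {clear(c,b), clear(c,c), clear(d,e), clear(e,e), clear(e,f), linked(b,f), linked(c,b), linked(e,e), linked(f,e), linked(f,f)}
3. step(b,c)  →  {clear(b,c), clear(d,e), clear(e,e), clear(e,f), linked(b,b), linked(b,f), linked(c,b), linked(e,e), linked(f,e), linked(f,f)}
optimal plan length = 3; 3 > 1

No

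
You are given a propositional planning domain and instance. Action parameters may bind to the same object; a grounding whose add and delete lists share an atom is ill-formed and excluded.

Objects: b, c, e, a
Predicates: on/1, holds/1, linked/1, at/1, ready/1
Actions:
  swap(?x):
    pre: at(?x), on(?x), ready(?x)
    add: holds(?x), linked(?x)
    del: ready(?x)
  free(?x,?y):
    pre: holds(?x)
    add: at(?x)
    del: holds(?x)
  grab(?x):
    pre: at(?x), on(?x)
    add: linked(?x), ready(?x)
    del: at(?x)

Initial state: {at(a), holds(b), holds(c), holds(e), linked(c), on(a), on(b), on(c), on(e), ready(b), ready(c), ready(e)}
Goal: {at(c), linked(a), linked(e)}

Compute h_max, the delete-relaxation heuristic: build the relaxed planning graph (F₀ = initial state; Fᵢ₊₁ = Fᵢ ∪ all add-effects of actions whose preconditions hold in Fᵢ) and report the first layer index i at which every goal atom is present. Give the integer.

2

F0 = init (12 atoms)
F1 = F0 ∪ {at(b), at(c), at(e), linked(a), ready(a)}  (17 atoms)
F2 = F1 ∪ {holds(a), linked(b), linked(e)}  (20 atoms)
goal ⊆ F2  ⇒  h_max = 2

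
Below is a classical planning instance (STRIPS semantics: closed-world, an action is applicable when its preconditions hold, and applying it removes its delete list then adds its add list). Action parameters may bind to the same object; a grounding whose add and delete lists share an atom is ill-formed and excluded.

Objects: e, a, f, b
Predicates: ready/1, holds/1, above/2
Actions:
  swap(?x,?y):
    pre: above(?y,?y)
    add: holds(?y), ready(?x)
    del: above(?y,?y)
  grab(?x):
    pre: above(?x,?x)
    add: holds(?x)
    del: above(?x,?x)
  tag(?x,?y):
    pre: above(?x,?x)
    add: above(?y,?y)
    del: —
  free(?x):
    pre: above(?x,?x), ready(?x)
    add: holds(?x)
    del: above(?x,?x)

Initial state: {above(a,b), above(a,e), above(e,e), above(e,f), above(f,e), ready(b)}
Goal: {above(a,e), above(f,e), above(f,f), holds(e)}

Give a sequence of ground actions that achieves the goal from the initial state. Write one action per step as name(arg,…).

1. tag(e,f)  →  {above(a,b), above(a,e), above(e,e), above(e,f), above(f,e), above(f,f), ready(b)}
2. swap(e,e)  →  {above(a,b), above(a,e), above(e,f), above(f,e), above(f,f), holds(e), ready(b), ready(e)}

tag(e,f); swap(e,e)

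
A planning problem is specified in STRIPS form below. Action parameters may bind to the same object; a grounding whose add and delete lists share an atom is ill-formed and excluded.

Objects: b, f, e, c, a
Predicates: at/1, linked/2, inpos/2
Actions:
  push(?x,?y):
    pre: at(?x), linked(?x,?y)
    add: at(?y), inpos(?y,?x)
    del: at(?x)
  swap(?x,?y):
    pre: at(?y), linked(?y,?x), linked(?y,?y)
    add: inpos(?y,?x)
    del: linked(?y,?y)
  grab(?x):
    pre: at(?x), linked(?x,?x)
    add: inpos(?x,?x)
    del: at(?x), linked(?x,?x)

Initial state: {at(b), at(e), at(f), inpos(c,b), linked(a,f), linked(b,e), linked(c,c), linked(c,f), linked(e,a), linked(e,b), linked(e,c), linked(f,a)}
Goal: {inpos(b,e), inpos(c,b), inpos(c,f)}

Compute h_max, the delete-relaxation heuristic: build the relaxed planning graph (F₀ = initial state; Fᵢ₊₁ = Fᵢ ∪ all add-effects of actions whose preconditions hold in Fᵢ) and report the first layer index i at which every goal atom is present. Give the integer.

2

F0 = init (12 atoms)
F1 = F0 ∪ {at(a), at(c), inpos(a,e), inpos(a,f), inpos(b,e), inpos(c,e), inpos(e,b)}  (19 atoms)
F2 = F1 ∪ {inpos(c,c), inpos(c,f), inpos(f,a), inpos(f,c)}  (23 atoms)
goal ⊆ F2  ⇒  h_max = 2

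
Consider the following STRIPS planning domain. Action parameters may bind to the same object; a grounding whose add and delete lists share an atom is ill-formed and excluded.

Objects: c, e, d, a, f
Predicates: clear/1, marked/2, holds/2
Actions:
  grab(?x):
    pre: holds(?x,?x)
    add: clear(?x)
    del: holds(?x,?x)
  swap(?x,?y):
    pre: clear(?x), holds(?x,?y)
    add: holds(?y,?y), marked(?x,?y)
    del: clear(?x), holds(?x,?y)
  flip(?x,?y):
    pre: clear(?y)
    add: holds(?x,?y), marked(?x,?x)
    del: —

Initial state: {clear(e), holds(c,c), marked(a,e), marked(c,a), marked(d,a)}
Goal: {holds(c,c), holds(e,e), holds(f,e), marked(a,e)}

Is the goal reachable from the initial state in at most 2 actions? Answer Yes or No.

Yes

1. flip(e,e)  →  {clear(e), holds(c,c), holds(e,e), marked(a,e), marked(c,a), marked(d,a), marked(e,e)}
2. flip(f,e)  →  {clear(e), holds(c,c), holds(e,e), holds(f,e), marked(a,e), marked(c,a), marked(d,a), marked(e,e), marked(f,f)}
optimal plan length = 2; 2 ≤ 2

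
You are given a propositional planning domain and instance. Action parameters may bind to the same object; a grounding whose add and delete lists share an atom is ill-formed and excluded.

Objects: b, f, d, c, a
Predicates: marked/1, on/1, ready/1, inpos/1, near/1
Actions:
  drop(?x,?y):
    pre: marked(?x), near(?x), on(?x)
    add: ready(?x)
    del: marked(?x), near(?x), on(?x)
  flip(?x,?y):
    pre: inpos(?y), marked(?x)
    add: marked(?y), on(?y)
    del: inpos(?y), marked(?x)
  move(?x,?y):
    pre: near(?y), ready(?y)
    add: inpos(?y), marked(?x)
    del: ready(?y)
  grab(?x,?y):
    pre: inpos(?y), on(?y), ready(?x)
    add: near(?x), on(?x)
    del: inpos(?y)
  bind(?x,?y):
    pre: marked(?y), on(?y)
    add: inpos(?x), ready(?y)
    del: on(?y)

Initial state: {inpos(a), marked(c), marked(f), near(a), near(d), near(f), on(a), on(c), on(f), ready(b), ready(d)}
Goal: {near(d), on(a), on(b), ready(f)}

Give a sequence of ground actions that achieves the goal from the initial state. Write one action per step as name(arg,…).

drop(f,b); grab(b,a)

1. drop(f,b)  →  {inpos(a), marked(c), near(a), near(d), on(a), on(c), ready(b), ready(d), ready(f)}
2. grab(b,a)  →  {marked(c), near(a), near(b), near(d), on(a), on(b), on(c), ready(b), ready(d), ready(f)}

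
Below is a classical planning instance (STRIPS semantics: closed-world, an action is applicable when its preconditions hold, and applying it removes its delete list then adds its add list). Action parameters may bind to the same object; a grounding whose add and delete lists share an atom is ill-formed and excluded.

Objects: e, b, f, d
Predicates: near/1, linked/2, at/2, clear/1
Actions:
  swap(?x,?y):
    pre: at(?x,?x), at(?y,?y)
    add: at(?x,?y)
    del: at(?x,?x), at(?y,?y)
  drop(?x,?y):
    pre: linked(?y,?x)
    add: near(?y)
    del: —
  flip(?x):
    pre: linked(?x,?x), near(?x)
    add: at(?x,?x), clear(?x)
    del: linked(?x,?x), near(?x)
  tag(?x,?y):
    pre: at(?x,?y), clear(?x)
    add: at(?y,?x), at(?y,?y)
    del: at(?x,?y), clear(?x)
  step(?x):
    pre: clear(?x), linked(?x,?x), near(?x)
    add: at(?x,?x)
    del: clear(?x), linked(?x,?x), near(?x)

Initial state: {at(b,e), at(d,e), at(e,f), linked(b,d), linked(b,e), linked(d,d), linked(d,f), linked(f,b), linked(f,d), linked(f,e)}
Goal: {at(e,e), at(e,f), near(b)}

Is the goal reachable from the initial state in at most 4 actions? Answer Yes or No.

1. drop(e,b)  →  {at(b,e), at(d,e), at(e,f), linked(b,d), linked(b,e), linked(d,d), linked(d,f), linked(f,b), linked(f,d), linked(f,e), near(b)}
2. drop(f,d)  →  {at(b,e), at(d,e), at(e,f), linked(b,d), linked(b,e), linked(d,d), linked(d,f), linked(f,b), linked(f,d), linked(f,e), near(b), near(d)}
3. flip(d)  →  {at(b,e), at(d,d), at(d,e), at(e,f), clear(d), linked(b,d), linked(b,e), linked(d,f), linked(f,b), linked(f,d), linked(f,e), near(b)}
4. tag(d,e)  →  {at(b,e), at(d,d), at(e,d), at(e,e), at(e,f), linked(b,d), linked(b,e), linked(d,f), linked(f,b), linked(f,d), linked(f,e), near(b)}
optimal plan length = 4; 4 ≤ 4

Yes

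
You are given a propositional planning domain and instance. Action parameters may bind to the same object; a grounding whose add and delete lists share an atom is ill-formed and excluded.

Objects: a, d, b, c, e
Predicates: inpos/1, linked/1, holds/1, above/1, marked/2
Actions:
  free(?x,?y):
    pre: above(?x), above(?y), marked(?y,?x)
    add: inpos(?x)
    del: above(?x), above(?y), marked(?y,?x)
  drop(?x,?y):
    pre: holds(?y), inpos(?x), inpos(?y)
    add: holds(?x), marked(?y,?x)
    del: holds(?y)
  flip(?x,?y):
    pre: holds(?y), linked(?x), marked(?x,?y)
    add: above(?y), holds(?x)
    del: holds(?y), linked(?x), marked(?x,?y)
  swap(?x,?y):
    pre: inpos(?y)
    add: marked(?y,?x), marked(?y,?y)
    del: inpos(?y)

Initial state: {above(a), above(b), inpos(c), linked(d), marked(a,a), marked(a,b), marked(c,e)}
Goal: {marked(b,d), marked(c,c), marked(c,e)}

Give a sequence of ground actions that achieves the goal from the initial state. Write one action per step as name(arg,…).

free(b,a); swap(a,c); swap(d,b)

1. free(b,a)  →  {inpos(b), inpos(c), linked(d), marked(a,a), marked(c,e)}
2. swap(a,c)  →  {inpos(b), linked(d), marked(a,a), marked(c,a), marked(c,c), marked(c,e)}
3. swap(d,b)  →  {linked(d), marked(a,a), marked(b,b), marked(b,d), marked(c,a), marked(c,c), marked(c,e)}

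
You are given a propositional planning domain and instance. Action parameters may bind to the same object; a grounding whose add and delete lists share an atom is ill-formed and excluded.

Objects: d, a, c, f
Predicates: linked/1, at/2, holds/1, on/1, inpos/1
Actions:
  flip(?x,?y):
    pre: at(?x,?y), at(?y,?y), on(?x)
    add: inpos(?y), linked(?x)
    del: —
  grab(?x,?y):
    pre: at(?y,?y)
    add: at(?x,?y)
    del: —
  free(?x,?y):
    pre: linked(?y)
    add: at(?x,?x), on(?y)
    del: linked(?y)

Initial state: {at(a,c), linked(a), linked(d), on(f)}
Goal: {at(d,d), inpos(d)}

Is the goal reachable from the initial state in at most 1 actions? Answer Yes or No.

No

1. free(d,d)  →  {at(a,c), at(d,d), linked(a), on(d), on(f)}
2. flip(d,d)  →  {at(a,c), at(d,d), inpos(d), linked(a), linked(d), on(d), on(f)}
optimal plan length = 2; 2 > 1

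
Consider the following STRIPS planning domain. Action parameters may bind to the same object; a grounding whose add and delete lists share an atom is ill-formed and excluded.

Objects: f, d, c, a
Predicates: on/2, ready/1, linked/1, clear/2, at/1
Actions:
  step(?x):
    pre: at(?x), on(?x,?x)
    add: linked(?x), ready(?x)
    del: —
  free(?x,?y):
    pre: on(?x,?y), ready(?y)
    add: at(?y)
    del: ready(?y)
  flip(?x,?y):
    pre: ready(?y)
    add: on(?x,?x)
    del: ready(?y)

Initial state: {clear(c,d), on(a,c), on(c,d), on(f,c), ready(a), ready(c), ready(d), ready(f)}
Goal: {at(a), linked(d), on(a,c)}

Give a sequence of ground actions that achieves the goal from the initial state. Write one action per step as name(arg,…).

free(c,d); flip(d,f); step(d); flip(a,d); free(a,a)

1. free(c,d)  →  {at(d), clear(c,d), on(a,c), on(c,d), on(f,c), ready(a), ready(c), ready(f)}
2. flip(d,f)  →  {at(d), clear(c,d), on(a,c), on(c,d), on(d,d), on(f,c), ready(a), ready(c)}
3. step(d)  →  {at(d), clear(c,d), linked(d), on(a,c), on(c,d), on(d,d), on(f,c), ready(a), ready(c), ready(d)}
4. flip(a,d)  →  {at(d), clear(c,d), linked(d), on(a,a), on(a,c), on(c,d), on(d,d), on(f,c), ready(a), ready(c)}
5. free(a,a)  →  {at(a), at(d), clear(c,d), linked(d), on(a,a), on(a,c), on(c,d), on(d,d), on(f,c), ready(c)}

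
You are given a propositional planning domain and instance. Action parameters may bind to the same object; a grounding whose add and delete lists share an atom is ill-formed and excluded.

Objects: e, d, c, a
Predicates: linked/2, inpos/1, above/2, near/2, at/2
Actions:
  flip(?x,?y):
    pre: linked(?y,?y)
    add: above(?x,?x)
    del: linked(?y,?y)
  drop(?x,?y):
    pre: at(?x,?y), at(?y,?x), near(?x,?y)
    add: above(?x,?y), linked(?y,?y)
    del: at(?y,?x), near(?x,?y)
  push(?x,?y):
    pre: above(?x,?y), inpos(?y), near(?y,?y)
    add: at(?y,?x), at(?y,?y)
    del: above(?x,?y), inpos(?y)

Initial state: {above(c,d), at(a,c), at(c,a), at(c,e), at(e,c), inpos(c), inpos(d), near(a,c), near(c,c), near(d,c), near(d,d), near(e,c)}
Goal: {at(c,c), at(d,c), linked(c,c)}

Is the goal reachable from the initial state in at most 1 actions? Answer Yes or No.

No

1. drop(e,c)  →  {above(c,d), above(e,c), at(a,c), at(c,a), at(e,c), inpos(c), inpos(d), linked(c,c), near(a,c), near(c,c), near(d,c), near(d,d)}
2. push(e,c)  →  {above(c,d), at(a,c), at(c,a), at(c,c), at(c,e), at(e,c), inpos(d), linked(c,c), near(a,c), near(c,c), near(d,c), near(d,d)}
3. push(c,d)  →  {at(a,c), at(c,a), at(c,c), at(c,e), at(d,c), at(d,d), at(e,c), linked(c,c), near(a,c), near(c,c), near(d,c), near(d,d)}
optimal plan length = 3; 3 > 1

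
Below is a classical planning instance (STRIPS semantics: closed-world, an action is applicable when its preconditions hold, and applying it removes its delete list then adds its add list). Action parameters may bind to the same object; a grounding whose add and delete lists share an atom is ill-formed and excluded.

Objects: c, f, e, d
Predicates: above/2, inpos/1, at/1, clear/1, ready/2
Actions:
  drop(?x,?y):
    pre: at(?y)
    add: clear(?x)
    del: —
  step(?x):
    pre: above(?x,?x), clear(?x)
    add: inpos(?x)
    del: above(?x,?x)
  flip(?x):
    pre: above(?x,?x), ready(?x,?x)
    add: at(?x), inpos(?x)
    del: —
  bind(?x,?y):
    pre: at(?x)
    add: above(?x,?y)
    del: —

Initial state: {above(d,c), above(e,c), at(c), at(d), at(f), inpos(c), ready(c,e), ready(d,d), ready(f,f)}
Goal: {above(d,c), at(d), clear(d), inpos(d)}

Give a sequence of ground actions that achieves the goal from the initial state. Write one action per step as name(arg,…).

drop(d,c); bind(d,d); step(d)

1. drop(d,c)  →  {above(d,c), above(e,c), at(c), at(d), at(f), clear(d), inpos(c), ready(c,e), ready(d,d), ready(f,f)}
2. bind(d,d)  →  {above(d,c), above(d,d), above(e,c), at(c), at(d), at(f), clear(d), inpos(c), ready(c,e), ready(d,d), ready(f,f)}
3. step(d)  →  {above(d,c), above(e,c), at(c), at(d), at(f), clear(d), inpos(c), inpos(d), ready(c,e), ready(d,d), ready(f,f)}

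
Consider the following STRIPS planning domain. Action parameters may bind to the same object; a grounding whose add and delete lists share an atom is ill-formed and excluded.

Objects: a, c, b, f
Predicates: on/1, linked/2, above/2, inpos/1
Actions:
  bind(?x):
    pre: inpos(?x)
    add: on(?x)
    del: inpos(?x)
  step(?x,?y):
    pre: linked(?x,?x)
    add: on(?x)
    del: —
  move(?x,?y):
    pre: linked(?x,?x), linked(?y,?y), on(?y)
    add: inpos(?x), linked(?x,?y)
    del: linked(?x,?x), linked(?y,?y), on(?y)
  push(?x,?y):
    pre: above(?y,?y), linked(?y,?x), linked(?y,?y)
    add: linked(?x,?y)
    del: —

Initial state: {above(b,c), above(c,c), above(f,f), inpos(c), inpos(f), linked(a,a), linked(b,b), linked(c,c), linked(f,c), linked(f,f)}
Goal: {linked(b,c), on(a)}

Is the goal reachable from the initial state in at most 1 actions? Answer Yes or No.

1. bind(c)  →  {above(b,c), above(c,c), above(f,f), inpos(f), linked(a,a), linked(b,b), linked(c,c), linked(f,c), linked(f,f), on(c)}
2. step(a,a)  →  {above(b,c), above(c,c), above(f,f), inpos(f), linked(a,a), linked(b,b), linked(c,c), linked(f,c), linked(f,f), on(a), on(c)}
3. move(b,c)  →  {above(b,c), above(c,c), above(f,f), inpos(b), inpos(f), linked(a,a), linked(b,c), linked(f,c), linked(f,f), on(a)}
optimal plan length = 3; 3 > 1

No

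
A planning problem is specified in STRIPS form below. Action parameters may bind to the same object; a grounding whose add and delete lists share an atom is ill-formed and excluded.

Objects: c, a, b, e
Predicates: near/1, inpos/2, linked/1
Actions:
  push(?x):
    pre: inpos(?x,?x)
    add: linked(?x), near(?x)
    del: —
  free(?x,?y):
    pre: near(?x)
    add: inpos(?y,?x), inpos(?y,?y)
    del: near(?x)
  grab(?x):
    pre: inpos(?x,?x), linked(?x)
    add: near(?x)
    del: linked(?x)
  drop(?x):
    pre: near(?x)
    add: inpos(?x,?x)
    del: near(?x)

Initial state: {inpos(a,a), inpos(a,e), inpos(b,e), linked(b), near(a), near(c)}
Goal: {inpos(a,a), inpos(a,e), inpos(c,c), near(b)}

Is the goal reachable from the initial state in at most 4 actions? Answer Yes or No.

1. free(c,c)  →  {inpos(a,a), inpos(a,e), inpos(b,e), inpos(c,c), linked(b), near(a)}
2. free(a,b)  →  {inpos(a,a), inpos(a,e), inpos(b,a), inpos(b,b), inpos(b,e), inpos(c,c), linked(b)}
3. push(b)  →  {inpos(a,a), inpos(a,e), inpos(b,a), inpos(b,b), inpos(b,e), inpos(c,c), linked(b), near(b)}
optimal plan length = 3; 3 ≤ 4

Yes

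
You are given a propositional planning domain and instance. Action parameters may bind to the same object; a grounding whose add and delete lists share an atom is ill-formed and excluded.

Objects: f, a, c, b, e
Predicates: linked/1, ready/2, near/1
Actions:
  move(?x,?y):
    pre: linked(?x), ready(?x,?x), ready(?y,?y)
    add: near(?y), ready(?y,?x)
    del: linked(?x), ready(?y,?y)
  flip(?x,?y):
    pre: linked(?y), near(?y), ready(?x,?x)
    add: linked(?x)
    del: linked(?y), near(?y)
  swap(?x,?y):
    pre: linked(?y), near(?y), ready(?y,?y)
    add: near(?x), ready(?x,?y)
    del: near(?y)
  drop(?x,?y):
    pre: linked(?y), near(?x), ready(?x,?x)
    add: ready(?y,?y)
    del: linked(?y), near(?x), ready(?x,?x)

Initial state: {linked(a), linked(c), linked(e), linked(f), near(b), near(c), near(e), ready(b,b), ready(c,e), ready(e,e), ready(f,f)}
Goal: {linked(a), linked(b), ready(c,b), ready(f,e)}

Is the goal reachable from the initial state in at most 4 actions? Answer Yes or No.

1. move(e,f)  →  {linked(a), linked(c), linked(f), near(b), near(c), near(e), near(f), ready(b,b), ready(c,e), ready(e,e), ready(f,e)}
2. flip(b,f)  →  {linked(a), linked(b), linked(c), near(b), near(c), near(e), ready(b,b), ready(c,e), ready(e,e), ready(f,e)}
3. swap(c,b)  →  {linked(a), linked(b), linked(c), near(c), near(e), ready(b,b), ready(c,b), ready(c,e), ready(e,e), ready(f,e)}
optimal plan length = 3; 3 ≤ 4

Yes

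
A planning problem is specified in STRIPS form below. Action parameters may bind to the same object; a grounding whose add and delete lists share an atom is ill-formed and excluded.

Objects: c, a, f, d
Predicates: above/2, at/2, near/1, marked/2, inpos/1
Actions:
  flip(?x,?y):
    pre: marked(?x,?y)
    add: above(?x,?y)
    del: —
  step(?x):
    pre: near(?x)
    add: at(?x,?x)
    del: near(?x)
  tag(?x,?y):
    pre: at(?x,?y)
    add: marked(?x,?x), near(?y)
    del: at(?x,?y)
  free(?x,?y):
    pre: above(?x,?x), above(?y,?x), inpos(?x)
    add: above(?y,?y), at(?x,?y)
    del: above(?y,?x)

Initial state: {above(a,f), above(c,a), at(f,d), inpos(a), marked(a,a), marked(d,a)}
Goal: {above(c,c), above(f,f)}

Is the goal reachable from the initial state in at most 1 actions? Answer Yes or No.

1. flip(a,a)  →  {above(a,a), above(a,f), above(c,a), at(f,d), inpos(a), marked(a,a), marked(d,a)}
2. tag(f,d)  →  {above(a,a), above(a,f), above(c,a), inpos(a), marked(a,a), marked(d,a), marked(f,f), near(d)}
3. flip(f,f)  →  {above(a,a), above(a,f), above(c,a), above(f,f), inpos(a), marked(a,a), marked(d,a), marked(f,f), near(d)}
4. free(a,c)  →  {above(a,a), above(a,f), above(c,c), above(f,f), at(a,c), inpos(a), marked(a,a), marked(d,a), marked(f,f), near(d)}
optimal plan length = 4; 4 > 1

No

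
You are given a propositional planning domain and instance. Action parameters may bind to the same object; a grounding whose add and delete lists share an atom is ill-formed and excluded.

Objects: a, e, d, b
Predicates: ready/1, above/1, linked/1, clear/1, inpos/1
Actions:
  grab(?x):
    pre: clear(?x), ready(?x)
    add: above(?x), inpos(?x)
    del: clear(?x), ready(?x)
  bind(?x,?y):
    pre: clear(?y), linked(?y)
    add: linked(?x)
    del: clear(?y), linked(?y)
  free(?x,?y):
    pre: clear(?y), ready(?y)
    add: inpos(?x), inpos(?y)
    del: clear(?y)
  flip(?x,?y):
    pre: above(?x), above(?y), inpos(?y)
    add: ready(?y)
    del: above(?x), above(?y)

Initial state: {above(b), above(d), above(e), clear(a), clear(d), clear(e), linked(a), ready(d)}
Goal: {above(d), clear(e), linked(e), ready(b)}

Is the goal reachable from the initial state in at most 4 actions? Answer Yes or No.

1. bind(e,a)  →  {above(b), above(d), above(e), clear(d), clear(e), linked(e), ready(d)}
2. free(b,d)  →  {above(b), above(d), above(e), clear(e), inpos(b), inpos(d), linked(e), ready(d)}
3. flip(e,b)  →  {above(d), clear(e), inpos(b), inpos(d), linked(e), ready(b), ready(d)}
optimal plan length = 3; 3 ≤ 4

Yes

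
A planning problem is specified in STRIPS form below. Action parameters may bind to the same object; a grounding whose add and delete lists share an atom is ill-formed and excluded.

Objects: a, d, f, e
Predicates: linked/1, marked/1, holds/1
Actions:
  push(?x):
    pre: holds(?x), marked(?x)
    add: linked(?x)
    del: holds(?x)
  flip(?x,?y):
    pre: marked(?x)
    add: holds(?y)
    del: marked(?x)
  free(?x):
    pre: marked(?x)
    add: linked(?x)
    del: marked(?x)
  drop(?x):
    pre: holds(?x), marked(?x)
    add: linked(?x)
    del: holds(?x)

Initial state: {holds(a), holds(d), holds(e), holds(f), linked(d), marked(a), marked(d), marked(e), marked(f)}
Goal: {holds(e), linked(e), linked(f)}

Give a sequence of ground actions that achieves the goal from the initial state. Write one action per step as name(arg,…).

push(f); free(e)

1. push(f)  →  {holds(a), holds(d), holds(e), linked(d), linked(f), marked(a), marked(d), marked(e), marked(f)}
2. free(e)  →  {holds(a), holds(d), holds(e), linked(d), linked(e), linked(f), marked(a), marked(d), marked(f)}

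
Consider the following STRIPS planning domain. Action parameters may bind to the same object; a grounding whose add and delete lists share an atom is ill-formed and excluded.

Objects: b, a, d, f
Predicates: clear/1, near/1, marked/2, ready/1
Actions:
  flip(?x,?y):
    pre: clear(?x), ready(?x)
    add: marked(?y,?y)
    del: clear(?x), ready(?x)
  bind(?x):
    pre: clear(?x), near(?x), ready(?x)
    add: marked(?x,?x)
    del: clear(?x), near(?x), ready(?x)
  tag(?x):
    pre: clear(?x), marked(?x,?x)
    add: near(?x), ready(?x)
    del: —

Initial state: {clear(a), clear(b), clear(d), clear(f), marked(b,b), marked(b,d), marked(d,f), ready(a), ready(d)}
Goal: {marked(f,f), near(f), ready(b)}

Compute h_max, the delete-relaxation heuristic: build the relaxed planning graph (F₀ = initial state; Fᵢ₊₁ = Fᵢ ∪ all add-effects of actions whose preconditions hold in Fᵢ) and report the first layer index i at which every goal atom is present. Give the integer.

2

F0 = init (9 atoms)
F1 = F0 ∪ {marked(a,a), marked(d,d), marked(f,f), near(b), ready(b)}  (14 atoms)
F2 = F1 ∪ {near(a), near(d), near(f), ready(f)}  (18 atoms)
goal ⊆ F2  ⇒  h_max = 2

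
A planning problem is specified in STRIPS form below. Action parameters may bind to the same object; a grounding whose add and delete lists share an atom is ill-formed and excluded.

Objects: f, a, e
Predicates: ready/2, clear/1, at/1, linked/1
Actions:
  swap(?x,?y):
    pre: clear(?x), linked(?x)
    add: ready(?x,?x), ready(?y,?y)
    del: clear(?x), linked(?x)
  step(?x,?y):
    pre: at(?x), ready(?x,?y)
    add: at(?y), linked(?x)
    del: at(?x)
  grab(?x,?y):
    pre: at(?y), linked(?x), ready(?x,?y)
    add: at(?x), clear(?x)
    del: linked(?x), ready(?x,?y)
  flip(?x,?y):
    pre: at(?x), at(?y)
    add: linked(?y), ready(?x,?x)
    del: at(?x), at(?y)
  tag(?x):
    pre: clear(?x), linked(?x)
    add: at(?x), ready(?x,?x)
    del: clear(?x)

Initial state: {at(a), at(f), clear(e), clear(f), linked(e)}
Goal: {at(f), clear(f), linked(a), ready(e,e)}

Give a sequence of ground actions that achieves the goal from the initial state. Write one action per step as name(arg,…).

swap(e,f); flip(a,a)

1. swap(e,f)  →  {at(a), at(f), clear(f), ready(e,e), ready(f,f)}
2. flip(a,a)  →  {at(f), clear(f), linked(a), ready(a,a), ready(e,e), ready(f,f)}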